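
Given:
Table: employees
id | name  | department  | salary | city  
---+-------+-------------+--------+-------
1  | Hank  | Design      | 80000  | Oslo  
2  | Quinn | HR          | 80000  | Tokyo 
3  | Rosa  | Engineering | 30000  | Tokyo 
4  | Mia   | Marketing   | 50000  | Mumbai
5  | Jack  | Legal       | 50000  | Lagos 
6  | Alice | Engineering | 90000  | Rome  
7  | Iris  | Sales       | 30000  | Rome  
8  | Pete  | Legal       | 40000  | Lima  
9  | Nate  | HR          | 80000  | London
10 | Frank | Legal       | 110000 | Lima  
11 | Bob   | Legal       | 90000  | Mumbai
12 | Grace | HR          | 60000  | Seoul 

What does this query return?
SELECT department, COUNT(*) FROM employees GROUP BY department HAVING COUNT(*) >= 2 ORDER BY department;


Groups with count >= 2:
  Engineering: 2 -> PASS
  HR: 3 -> PASS
  Legal: 4 -> PASS
  Design: 1 -> filtered out
  Marketing: 1 -> filtered out
  Sales: 1 -> filtered out


3 groups:
Engineering, 2
HR, 3
Legal, 4


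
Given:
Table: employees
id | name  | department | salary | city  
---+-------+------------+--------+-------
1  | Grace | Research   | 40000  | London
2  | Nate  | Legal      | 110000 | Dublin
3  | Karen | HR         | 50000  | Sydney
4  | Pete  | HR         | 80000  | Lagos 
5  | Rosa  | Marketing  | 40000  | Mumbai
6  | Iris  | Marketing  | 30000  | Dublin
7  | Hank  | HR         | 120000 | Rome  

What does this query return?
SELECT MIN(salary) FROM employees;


Salaries: 40000, 110000, 50000, 80000, 40000, 30000, 120000
MIN = 30000

30000


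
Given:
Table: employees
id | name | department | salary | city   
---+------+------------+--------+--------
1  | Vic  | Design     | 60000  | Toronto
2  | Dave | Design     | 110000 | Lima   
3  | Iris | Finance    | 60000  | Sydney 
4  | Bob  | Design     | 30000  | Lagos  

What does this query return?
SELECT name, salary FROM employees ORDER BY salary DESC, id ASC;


Sorting by salary DESC, then id ASC for ties

4 rows:
Dave, 110000
Vic, 60000
Iris, 60000
Bob, 30000


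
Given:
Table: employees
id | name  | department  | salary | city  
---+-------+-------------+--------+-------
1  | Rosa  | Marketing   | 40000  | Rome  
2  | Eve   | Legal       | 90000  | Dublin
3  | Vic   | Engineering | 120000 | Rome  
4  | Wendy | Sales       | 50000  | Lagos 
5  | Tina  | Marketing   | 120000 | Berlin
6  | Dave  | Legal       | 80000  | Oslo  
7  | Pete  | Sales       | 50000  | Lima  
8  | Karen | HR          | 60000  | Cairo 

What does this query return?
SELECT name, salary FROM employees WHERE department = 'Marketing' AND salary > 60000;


Filtering: department = 'Marketing' AND salary > 60000
Matching: 1 rows

1 rows:
Tina, 120000


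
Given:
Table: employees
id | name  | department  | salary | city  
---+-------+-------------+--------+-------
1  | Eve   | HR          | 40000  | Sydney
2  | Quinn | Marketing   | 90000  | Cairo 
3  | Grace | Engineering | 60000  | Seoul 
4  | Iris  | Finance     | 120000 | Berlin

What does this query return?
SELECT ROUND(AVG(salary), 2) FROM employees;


SUM(salary) = 310000
COUNT = 4
ROUND(AVG, 2) = ROUND(310000 / 4, 2) = 77500.0

77500.0


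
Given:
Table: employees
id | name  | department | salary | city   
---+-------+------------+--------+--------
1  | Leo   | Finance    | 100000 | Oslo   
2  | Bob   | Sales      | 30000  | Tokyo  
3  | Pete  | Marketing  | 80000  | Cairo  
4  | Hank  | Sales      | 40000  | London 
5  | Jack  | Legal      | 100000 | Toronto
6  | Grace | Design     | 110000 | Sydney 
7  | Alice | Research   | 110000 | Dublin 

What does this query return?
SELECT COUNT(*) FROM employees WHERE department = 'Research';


Counting rows where department = 'Research'
  Alice -> MATCH


1


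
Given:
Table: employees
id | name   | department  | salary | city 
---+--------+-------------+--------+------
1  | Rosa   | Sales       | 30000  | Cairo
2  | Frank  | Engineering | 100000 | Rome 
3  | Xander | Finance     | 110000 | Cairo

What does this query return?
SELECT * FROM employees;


SELECT * returns all 3 rows with all columns

3 rows:
1, Rosa, Sales, 30000, Cairo
2, Frank, Engineering, 100000, Rome
3, Xander, Finance, 110000, Cairo


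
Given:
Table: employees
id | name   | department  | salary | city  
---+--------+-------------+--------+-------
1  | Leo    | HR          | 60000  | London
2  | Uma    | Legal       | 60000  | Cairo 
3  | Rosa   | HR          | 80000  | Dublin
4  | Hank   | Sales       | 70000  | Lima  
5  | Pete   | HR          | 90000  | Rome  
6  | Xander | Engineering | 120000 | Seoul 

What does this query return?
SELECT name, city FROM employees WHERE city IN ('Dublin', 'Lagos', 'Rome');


Filtering: city IN ('Dublin', 'Lagos', 'Rome')
Matching: 2 rows

2 rows:
Rosa, Dublin
Pete, Rome


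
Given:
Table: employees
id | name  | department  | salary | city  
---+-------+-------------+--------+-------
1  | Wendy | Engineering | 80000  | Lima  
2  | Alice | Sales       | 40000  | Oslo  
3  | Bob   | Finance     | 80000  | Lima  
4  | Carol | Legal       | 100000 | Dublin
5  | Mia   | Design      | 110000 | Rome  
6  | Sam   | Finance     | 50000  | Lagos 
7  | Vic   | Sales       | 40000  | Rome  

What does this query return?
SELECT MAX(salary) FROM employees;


Salaries: 80000, 40000, 80000, 100000, 110000, 50000, 40000
MAX = 110000

110000


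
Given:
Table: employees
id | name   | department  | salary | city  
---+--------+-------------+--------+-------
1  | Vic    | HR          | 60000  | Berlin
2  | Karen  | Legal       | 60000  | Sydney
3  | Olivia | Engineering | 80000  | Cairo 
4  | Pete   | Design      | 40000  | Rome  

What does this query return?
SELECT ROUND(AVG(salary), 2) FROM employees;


SUM(salary) = 240000
COUNT = 4
ROUND(AVG, 2) = ROUND(240000 / 4, 2) = 60000.0

60000.0


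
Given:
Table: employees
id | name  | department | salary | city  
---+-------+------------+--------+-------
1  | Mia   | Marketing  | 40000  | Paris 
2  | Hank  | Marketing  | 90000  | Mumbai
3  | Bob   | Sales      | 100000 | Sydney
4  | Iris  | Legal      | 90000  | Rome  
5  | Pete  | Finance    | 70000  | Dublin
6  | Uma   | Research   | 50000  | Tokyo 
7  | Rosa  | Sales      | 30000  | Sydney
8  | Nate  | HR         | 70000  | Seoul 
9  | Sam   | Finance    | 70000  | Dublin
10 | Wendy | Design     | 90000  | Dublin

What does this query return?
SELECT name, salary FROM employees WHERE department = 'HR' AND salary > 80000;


Filtering: department = 'HR' AND salary > 80000
Matching: 0 rows

Empty result set (0 rows)


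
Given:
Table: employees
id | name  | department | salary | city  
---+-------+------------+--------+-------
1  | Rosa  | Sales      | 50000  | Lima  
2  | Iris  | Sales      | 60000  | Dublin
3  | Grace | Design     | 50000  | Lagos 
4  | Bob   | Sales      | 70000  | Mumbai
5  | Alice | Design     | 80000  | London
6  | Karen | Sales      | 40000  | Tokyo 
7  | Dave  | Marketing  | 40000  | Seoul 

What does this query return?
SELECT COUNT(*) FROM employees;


COUNT(*) counts all rows

7


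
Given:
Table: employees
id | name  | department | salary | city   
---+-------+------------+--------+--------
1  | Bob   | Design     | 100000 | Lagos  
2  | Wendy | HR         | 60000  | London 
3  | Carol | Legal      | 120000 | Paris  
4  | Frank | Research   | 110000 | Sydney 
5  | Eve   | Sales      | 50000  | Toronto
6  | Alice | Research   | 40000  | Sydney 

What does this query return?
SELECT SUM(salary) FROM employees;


SUM(salary) = 100000 + 60000 + 120000 + 110000 + 50000 + 40000 = 480000

480000


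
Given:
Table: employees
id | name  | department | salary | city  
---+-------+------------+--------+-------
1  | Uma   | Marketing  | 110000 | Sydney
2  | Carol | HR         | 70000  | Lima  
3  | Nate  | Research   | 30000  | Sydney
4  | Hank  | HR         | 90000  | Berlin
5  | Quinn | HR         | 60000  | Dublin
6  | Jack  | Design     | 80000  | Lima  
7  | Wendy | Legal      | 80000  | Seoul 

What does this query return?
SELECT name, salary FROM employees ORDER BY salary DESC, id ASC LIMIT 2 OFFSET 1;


Sort by salary DESC (id ASC tiebreak), then skip 1 and take 2
Rows 2 through 3

2 rows:
Hank, 90000
Jack, 80000


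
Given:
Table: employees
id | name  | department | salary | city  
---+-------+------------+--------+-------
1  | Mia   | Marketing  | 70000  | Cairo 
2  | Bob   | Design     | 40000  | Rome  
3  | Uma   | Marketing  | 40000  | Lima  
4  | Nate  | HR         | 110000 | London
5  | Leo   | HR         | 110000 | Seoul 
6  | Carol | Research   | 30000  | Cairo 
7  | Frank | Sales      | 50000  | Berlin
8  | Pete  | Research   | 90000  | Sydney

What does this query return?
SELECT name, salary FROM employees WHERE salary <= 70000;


Filtering: salary <= 70000
Matching: 5 rows

5 rows:
Mia, 70000
Bob, 40000
Uma, 40000
Carol, 30000
Frank, 50000


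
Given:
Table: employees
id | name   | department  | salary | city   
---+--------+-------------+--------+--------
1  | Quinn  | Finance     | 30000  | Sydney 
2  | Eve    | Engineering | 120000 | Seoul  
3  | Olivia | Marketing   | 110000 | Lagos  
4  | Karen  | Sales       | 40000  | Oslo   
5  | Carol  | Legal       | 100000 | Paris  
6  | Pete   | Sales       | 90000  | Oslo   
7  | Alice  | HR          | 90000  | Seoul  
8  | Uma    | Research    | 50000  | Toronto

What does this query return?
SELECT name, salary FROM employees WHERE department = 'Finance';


Filtering: department = 'Finance'
Matching rows: 1

1 rows:
Quinn, 30000


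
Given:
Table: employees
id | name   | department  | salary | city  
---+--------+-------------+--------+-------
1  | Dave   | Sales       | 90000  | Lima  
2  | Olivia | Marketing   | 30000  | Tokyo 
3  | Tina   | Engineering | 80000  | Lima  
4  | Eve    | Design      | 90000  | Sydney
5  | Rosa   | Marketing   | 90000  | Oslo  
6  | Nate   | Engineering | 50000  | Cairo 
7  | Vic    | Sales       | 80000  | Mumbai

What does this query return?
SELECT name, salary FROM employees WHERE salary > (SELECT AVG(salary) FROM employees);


Subquery: AVG(salary) = 72857.14
Filtering: salary > 72857.14
  Dave (90000) -> MATCH
  Tina (80000) -> MATCH
  Eve (90000) -> MATCH
  Rosa (90000) -> MATCH
  Vic (80000) -> MATCH


5 rows:
Dave, 90000
Tina, 80000
Eve, 90000
Rosa, 90000
Vic, 80000


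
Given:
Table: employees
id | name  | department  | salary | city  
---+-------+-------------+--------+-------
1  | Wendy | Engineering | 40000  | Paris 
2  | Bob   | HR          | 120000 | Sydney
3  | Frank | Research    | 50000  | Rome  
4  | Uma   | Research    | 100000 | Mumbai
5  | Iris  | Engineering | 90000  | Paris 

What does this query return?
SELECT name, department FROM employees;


Projecting columns: name, department

5 rows:
Wendy, Engineering
Bob, HR
Frank, Research
Uma, Research
Iris, Engineering


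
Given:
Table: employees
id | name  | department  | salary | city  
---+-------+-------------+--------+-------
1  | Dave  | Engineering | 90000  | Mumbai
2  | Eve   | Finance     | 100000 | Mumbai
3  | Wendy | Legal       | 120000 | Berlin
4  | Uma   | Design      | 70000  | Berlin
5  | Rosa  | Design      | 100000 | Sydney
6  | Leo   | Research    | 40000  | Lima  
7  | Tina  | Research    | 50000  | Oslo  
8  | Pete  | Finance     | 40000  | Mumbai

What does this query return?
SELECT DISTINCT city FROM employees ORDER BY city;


All 'city' values (row order): Mumbai, Mumbai, Berlin, Berlin, Sydney, Lima, Oslo, Mumbai
Removing duplicates leaves 5 unique value(s).

5 values:
Berlin
Lima
Mumbai
Oslo
Sydney


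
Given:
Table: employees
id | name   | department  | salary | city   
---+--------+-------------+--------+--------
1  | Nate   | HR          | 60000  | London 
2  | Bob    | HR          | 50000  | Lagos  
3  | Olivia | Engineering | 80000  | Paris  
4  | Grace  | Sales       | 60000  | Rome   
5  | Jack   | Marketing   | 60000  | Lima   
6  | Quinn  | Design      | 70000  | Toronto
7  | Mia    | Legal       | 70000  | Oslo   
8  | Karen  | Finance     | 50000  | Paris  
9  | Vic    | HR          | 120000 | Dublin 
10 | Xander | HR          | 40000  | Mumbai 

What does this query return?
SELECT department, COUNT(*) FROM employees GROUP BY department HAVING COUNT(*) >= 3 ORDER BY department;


Groups with count >= 3:
  HR: 4 -> PASS
  Design: 1 -> filtered out
  Engineering: 1 -> filtered out
  Finance: 1 -> filtered out
  Legal: 1 -> filtered out
  Marketing: 1 -> filtered out
  Sales: 1 -> filtered out


1 groups:
HR, 4


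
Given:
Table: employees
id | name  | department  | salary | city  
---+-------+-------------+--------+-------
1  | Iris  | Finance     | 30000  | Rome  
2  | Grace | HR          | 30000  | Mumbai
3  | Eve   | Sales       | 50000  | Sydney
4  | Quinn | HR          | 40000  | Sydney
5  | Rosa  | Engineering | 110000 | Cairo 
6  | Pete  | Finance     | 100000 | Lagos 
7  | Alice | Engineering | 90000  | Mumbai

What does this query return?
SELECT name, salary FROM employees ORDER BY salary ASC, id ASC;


Sorting by salary ASC, then id ASC for ties

7 rows:
Iris, 30000
Grace, 30000
Quinn, 40000
Eve, 50000
Alice, 90000
Pete, 100000
Rosa, 110000


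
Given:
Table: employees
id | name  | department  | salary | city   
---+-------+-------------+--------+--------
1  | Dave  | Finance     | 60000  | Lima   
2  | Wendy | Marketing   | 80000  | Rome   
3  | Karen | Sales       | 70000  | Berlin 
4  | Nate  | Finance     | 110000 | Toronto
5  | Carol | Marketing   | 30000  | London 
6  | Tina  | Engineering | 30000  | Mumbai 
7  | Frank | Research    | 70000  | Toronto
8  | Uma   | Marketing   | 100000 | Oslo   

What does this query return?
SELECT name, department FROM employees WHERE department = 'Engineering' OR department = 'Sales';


Filtering: department = 'Engineering' OR 'Sales'
Matching: 2 rows

2 rows:
Karen, Sales
Tina, Engineering


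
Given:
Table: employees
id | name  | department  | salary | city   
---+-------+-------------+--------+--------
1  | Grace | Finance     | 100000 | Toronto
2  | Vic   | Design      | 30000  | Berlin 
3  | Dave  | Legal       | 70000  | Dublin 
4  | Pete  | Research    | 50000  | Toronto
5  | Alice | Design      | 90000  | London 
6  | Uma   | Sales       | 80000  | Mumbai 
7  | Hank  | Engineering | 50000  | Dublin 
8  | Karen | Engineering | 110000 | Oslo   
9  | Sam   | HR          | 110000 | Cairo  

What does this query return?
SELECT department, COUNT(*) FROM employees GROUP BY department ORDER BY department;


Assigning each row to its department group:
  Grace -> Finance
  Vic -> Design
  Dave -> Legal
  Pete -> Research
  Alice -> Design
  Uma -> Sales
  Hank -> Engineering
  Karen -> Engineering
  Sam -> HR


7 groups:
Design, 2
Engineering, 2
Finance, 1
HR, 1
Legal, 1
Research, 1
Sales, 1


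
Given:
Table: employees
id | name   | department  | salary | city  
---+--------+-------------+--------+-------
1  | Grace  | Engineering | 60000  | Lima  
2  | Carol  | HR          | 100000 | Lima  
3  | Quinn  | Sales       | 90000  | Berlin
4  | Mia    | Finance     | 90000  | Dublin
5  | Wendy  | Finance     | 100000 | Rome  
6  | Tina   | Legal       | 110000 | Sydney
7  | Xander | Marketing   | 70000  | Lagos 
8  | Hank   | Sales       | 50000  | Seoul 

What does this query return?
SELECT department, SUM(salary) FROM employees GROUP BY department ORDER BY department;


Summing salary within each department:
  Engineering: 60000 = 60000
  Finance: 90000 + 100000 = 190000
  HR: 100000 = 100000
  Legal: 110000 = 110000
  Marketing: 70000 = 70000
  Sales: 90000 + 50000 = 140000


6 groups:
Engineering, 60000
Finance, 190000
HR, 100000
Legal, 110000
Marketing, 70000
Sales, 140000


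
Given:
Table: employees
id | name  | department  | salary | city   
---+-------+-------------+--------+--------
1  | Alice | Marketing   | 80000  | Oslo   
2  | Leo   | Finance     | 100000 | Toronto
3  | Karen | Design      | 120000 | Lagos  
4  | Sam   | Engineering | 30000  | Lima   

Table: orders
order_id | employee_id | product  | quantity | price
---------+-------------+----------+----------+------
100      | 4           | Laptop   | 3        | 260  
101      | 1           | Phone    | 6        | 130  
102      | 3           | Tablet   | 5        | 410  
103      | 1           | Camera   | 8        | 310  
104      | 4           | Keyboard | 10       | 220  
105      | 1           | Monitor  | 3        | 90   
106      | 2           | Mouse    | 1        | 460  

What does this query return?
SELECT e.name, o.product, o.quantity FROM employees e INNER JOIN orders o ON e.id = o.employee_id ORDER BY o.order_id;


Joining employees.id = orders.employee_id:
  employee Sam (id=4) -> order Laptop
  employee Alice (id=1) -> order Phone
  employee Karen (id=3) -> order Tablet
  employee Alice (id=1) -> order Camera
  employee Sam (id=4) -> order Keyboard
  employee Alice (id=1) -> order Monitor
  employee Leo (id=2) -> order Mouse


7 rows:
Sam, Laptop, 3
Alice, Phone, 6
Karen, Tablet, 5
Alice, Camera, 8
Sam, Keyboard, 10
Alice, Monitor, 3
Leo, Mouse, 1


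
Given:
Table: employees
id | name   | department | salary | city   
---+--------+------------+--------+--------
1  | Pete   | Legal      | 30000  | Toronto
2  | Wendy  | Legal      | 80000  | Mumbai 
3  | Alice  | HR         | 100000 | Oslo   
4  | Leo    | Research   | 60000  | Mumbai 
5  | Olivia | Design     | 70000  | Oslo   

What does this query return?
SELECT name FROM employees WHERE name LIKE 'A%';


LIKE 'A%' matches names starting with 'A'
Matching: 1

1 rows:
Alice


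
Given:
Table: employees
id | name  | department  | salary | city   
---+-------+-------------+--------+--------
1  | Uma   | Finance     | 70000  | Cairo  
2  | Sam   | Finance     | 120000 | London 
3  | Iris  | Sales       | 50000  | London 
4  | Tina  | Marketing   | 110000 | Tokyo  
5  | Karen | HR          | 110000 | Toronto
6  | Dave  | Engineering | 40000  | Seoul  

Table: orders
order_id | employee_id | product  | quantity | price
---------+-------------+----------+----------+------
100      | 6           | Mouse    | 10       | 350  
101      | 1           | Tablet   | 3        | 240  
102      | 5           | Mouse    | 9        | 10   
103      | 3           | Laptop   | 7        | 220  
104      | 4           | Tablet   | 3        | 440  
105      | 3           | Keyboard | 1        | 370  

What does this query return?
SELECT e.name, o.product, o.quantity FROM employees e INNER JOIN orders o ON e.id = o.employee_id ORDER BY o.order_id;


Joining employees.id = orders.employee_id:
  employee Dave (id=6) -> order Mouse
  employee Uma (id=1) -> order Tablet
  employee Karen (id=5) -> order Mouse
  employee Iris (id=3) -> order Laptop
  employee Tina (id=4) -> order Tablet
  employee Iris (id=3) -> order Keyboard


6 rows:
Dave, Mouse, 10
Uma, Tablet, 3
Karen, Mouse, 9
Iris, Laptop, 7
Tina, Tablet, 3
Iris, Keyboard, 1


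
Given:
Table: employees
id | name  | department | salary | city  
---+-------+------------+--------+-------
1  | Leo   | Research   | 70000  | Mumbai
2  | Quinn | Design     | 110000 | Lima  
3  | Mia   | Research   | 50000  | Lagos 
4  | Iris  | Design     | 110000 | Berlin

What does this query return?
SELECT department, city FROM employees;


Projecting columns: department, city

4 rows:
Research, Mumbai
Design, Lima
Research, Lagos
Design, Berlin


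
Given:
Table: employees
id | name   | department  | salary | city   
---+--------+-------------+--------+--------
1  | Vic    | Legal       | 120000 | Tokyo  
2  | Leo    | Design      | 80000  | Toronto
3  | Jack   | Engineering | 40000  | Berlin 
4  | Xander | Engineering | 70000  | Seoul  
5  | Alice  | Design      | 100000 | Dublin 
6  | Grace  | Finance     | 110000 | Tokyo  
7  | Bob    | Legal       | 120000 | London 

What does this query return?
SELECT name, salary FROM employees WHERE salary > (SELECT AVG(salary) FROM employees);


Subquery: AVG(salary) = 91428.57
Filtering: salary > 91428.57
  Vic (120000) -> MATCH
  Alice (100000) -> MATCH
  Grace (110000) -> MATCH
  Bob (120000) -> MATCH


4 rows:
Vic, 120000
Alice, 100000
Grace, 110000
Bob, 120000


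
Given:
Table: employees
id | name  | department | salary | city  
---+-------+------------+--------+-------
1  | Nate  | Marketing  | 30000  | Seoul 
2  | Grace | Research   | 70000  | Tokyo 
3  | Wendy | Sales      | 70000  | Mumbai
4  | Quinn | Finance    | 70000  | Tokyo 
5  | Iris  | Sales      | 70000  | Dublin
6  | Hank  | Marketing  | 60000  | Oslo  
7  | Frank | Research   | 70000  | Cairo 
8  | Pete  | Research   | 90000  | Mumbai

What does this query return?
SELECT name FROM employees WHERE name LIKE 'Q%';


LIKE 'Q%' matches names starting with 'Q'
Matching: 1

1 rows:
Quinn


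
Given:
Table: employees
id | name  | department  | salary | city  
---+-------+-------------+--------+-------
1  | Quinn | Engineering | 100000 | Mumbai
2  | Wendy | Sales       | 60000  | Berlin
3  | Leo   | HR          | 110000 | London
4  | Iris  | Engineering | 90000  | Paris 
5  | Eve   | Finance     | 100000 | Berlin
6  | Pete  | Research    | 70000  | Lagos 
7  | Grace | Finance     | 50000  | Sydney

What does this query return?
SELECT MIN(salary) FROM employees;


Salaries: 100000, 60000, 110000, 90000, 100000, 70000, 50000
MIN = 50000

50000


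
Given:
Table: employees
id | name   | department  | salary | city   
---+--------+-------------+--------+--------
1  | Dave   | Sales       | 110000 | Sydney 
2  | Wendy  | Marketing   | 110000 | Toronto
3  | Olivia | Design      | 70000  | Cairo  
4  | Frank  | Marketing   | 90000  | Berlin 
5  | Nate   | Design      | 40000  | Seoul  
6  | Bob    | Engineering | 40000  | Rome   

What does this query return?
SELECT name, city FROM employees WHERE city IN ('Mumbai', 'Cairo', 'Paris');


Filtering: city IN ('Mumbai', 'Cairo', 'Paris')
Matching: 1 rows

1 rows:
Olivia, Cairo


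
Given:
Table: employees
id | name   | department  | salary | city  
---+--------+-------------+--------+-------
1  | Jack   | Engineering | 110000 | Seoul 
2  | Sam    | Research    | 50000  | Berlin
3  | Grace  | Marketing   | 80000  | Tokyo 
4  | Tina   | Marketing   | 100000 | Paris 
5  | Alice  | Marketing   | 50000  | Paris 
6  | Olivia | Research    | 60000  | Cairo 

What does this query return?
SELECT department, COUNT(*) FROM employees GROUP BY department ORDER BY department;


Assigning each row to its department group:
  Jack -> Engineering
  Sam -> Research
  Grace -> Marketing
  Tina -> Marketing
  Alice -> Marketing
  Olivia -> Research


3 groups:
Engineering, 1
Marketing, 3
Research, 2


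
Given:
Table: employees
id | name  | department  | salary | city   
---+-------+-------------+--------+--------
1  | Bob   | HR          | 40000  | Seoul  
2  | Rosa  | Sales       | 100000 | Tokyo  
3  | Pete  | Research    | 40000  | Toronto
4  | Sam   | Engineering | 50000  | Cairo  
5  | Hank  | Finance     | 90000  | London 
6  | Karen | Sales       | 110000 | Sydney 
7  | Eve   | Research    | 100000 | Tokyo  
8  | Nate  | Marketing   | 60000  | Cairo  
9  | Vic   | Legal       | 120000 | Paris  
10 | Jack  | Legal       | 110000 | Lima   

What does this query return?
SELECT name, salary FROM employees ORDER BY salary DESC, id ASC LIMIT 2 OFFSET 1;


Sort by salary DESC (id ASC tiebreak), then skip 1 and take 2
Rows 2 through 3

2 rows:
Karen, 110000
Jack, 110000


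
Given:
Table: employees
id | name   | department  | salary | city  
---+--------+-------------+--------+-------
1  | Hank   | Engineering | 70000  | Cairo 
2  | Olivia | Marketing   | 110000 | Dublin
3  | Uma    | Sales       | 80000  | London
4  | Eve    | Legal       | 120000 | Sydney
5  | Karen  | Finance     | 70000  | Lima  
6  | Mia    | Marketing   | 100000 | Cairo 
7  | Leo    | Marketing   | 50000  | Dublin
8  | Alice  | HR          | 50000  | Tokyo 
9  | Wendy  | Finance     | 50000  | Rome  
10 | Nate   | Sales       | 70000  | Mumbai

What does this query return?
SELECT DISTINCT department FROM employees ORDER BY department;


All 'department' values (row order): Engineering, Marketing, Sales, Legal, Finance, Marketing, Marketing, HR, Finance, Sales
Removing duplicates leaves 6 unique value(s).

6 values:
Engineering
Finance
HR
Legal
Marketing
Sales


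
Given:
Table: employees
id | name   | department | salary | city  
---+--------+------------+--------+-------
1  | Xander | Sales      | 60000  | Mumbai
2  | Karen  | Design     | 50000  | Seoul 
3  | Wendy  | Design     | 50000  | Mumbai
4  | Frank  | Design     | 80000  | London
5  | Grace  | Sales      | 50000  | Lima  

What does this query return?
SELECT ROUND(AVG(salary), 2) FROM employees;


SUM(salary) = 290000
COUNT = 5
ROUND(AVG, 2) = ROUND(290000 / 5, 2) = 58000.0

58000.0


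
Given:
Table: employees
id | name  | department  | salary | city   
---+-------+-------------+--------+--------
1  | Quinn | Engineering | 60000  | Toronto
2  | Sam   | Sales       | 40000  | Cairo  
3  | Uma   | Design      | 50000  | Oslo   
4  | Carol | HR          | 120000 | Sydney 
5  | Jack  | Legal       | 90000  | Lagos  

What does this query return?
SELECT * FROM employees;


SELECT * returns all 5 rows with all columns

5 rows:
1, Quinn, Engineering, 60000, Toronto
2, Sam, Sales, 40000, Cairo
3, Uma, Design, 50000, Oslo
4, Carol, HR, 120000, Sydney
5, Jack, Legal, 90000, Lagos


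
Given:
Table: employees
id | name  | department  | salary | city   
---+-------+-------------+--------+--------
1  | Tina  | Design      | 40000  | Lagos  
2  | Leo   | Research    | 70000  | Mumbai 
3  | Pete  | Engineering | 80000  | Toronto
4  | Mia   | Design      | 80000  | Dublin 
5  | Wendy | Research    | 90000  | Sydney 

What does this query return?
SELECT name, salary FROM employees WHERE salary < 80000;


Filtering: salary < 80000
Matching: 2 rows

2 rows:
Tina, 40000
Leo, 70000


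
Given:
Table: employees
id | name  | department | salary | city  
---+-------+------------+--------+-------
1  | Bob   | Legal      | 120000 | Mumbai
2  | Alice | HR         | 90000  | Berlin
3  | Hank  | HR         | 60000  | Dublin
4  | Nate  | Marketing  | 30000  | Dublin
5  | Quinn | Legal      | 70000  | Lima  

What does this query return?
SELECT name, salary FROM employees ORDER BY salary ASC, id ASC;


Sorting by salary ASC, then id ASC for ties

5 rows:
Nate, 30000
Hank, 60000
Quinn, 70000
Alice, 90000
Bob, 120000


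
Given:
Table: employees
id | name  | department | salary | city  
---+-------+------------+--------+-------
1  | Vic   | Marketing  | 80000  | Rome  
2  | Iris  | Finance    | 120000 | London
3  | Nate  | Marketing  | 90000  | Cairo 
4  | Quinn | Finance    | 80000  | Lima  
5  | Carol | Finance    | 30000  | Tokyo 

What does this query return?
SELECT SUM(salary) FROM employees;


SUM(salary) = 80000 + 120000 + 90000 + 80000 + 30000 = 400000

400000


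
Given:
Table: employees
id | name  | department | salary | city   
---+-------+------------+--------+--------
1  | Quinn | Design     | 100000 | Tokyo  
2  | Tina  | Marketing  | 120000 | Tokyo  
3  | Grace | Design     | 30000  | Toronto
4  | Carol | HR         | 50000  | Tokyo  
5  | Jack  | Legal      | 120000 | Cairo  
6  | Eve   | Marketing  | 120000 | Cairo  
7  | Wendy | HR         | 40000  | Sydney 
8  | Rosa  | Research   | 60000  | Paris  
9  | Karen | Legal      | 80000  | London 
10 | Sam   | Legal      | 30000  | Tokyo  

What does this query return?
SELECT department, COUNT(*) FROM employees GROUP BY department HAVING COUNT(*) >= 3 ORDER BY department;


Groups with count >= 3:
  Legal: 3 -> PASS
  Design: 2 -> filtered out
  HR: 2 -> filtered out
  Marketing: 2 -> filtered out
  Research: 1 -> filtered out


1 groups:
Legal, 3


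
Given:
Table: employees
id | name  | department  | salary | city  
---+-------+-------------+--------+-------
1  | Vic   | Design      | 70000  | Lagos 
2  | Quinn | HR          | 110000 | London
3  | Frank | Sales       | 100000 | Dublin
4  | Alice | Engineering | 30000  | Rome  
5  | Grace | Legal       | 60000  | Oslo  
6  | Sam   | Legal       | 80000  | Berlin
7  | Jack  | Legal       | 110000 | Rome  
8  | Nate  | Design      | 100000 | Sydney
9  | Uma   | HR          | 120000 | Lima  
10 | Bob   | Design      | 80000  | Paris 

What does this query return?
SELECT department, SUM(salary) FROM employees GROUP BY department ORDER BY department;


Summing salary within each department:
  Design: 70000 + 100000 + 80000 = 250000
  Engineering: 30000 = 30000
  HR: 110000 + 120000 = 230000
  Legal: 60000 + 80000 + 110000 = 250000
  Sales: 100000 = 100000


5 groups:
Design, 250000
Engineering, 30000
HR, 230000
Legal, 250000
Sales, 100000


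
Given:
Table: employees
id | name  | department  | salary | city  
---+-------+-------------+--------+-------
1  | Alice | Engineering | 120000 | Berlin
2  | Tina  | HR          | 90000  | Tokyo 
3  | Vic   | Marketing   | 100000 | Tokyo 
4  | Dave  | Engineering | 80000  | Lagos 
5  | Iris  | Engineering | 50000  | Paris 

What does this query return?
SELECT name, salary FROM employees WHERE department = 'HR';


Filtering: department = 'HR'
Matching rows: 1

1 rows:
Tina, 90000


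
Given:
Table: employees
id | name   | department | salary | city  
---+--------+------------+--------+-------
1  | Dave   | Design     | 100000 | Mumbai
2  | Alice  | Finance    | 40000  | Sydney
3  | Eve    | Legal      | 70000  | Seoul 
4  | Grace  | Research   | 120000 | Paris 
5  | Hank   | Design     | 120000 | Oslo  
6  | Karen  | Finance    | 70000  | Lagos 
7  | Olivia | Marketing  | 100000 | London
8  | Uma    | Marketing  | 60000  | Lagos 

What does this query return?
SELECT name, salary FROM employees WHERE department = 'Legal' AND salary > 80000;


Filtering: department = 'Legal' AND salary > 80000
Matching: 0 rows

Empty result set (0 rows)


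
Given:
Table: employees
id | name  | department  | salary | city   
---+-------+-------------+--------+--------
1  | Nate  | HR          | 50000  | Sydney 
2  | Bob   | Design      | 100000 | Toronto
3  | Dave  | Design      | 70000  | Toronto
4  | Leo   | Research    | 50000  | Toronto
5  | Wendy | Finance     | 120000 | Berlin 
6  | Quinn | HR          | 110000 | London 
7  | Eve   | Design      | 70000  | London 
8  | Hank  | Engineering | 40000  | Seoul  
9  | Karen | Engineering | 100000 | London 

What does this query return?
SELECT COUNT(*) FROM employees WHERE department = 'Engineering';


Counting rows where department = 'Engineering'
  Hank -> MATCH
  Karen -> MATCH


2


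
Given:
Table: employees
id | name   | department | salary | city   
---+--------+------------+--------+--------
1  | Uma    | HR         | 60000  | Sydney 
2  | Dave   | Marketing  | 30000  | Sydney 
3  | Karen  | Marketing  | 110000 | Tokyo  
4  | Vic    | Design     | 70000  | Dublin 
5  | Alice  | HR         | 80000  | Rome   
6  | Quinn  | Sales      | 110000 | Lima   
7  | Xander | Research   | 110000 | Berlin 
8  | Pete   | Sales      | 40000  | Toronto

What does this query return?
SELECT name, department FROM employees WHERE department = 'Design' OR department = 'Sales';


Filtering: department = 'Design' OR 'Sales'
Matching: 3 rows

3 rows:
Vic, Design
Quinn, Sales
Pete, Sales


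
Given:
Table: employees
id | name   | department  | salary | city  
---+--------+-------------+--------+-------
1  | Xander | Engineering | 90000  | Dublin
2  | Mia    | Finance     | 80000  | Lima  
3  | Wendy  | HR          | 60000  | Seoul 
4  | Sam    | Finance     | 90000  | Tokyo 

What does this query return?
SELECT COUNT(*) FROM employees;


COUNT(*) counts all rows

4


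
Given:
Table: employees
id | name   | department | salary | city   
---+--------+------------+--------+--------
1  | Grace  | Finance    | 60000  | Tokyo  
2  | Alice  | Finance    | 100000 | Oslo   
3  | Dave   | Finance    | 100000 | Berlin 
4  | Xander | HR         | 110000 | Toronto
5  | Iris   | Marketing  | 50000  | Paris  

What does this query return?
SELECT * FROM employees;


SELECT * returns all 5 rows with all columns

5 rows:
1, Grace, Finance, 60000, Tokyo
2, Alice, Finance, 100000, Oslo
3, Dave, Finance, 100000, Berlin
4, Xander, HR, 110000, Toronto
5, Iris, Marketing, 50000, Paris


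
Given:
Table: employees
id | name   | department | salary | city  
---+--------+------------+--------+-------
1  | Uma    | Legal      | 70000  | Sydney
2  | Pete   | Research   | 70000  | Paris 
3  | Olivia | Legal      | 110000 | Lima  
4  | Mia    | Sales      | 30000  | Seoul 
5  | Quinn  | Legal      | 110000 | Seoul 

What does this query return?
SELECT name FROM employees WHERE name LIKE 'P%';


LIKE 'P%' matches names starting with 'P'
Matching: 1

1 rows:
Pete


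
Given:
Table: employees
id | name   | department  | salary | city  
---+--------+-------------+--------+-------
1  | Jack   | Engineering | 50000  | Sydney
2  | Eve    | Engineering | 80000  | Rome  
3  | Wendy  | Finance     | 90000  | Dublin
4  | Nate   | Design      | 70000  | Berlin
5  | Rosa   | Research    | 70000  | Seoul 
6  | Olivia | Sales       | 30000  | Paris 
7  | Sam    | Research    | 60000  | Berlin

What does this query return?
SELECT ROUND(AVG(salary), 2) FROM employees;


SUM(salary) = 450000
COUNT = 7
ROUND(AVG, 2) = ROUND(450000 / 7, 2) = 64285.71

64285.71


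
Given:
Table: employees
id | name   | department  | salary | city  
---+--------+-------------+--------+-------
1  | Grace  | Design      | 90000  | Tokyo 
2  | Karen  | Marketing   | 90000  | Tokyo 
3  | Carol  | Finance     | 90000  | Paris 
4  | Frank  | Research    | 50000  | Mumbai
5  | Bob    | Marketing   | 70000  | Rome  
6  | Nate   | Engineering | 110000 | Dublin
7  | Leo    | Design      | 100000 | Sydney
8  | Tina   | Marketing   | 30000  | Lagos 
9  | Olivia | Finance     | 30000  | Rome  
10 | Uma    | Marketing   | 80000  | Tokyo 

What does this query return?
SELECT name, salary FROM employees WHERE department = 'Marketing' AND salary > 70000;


Filtering: department = 'Marketing' AND salary > 70000
Matching: 2 rows

2 rows:
Karen, 90000
Uma, 80000


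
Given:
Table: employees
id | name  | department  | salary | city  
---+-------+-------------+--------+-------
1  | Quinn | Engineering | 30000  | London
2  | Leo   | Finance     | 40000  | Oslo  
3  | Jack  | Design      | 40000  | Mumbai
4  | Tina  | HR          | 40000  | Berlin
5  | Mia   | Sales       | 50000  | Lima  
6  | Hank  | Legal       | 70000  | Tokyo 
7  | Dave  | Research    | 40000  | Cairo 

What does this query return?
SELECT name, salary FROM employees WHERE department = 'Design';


Filtering: department = 'Design'
Matching rows: 1

1 rows:
Jack, 40000


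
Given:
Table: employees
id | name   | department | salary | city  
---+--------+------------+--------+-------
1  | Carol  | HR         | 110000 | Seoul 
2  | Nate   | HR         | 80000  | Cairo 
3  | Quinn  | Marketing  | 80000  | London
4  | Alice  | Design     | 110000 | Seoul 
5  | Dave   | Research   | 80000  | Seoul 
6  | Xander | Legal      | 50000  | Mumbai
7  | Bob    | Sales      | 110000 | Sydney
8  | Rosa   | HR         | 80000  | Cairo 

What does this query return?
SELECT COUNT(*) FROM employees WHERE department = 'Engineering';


Counting rows where department = 'Engineering'


0


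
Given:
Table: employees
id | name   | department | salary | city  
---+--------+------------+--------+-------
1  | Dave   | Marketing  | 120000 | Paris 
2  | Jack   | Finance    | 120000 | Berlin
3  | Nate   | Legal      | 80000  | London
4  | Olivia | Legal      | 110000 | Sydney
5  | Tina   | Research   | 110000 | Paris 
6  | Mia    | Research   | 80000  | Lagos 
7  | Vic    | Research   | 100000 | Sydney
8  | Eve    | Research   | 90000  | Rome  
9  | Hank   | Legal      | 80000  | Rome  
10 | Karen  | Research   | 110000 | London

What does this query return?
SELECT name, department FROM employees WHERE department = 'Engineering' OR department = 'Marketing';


Filtering: department = 'Engineering' OR 'Marketing'
Matching: 1 rows

1 rows:
Dave, Marketing


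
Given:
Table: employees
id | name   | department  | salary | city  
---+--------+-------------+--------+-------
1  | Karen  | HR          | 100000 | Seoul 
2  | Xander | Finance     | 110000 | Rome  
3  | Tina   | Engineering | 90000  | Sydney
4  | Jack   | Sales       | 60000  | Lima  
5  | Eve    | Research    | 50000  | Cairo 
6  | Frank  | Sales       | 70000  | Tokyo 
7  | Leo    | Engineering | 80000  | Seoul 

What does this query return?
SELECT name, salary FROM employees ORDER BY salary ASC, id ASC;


Sorting by salary ASC, then id ASC for ties

7 rows:
Eve, 50000
Jack, 60000
Frank, 70000
Leo, 80000
Tina, 90000
Karen, 100000
Xander, 110000


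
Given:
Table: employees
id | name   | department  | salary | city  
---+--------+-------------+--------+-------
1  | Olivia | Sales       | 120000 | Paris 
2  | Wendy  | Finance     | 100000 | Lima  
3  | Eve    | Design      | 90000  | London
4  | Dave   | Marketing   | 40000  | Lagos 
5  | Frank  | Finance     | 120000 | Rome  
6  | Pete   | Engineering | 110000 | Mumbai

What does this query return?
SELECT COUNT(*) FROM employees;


COUNT(*) counts all rows

6


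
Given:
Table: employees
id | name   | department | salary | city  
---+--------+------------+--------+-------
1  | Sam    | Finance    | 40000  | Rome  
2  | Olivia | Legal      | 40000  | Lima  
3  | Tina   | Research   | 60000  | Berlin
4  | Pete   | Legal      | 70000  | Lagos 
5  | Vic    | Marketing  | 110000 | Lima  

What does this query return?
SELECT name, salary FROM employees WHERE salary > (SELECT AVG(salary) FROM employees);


Subquery: AVG(salary) = 64000.0
Filtering: salary > 64000.0
  Pete (70000) -> MATCH
  Vic (110000) -> MATCH


2 rows:
Pete, 70000
Vic, 110000


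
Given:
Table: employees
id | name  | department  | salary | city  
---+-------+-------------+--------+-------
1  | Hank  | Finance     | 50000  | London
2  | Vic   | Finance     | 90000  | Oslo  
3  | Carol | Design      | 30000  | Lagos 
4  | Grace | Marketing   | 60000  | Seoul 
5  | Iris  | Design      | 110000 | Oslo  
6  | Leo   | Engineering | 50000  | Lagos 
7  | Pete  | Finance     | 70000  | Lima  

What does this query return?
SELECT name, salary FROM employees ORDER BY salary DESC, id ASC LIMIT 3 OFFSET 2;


Sort by salary DESC (id ASC tiebreak), then skip 2 and take 3
Rows 3 through 5

3 rows:
Pete, 70000
Grace, 60000
Hank, 50000


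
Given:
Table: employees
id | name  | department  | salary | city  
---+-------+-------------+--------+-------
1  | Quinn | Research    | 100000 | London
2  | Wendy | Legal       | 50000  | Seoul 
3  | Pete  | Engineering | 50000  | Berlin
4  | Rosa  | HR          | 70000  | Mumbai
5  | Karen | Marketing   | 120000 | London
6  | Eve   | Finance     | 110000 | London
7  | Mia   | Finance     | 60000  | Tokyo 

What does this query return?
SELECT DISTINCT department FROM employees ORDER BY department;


All 'department' values (row order): Research, Legal, Engineering, HR, Marketing, Finance, Finance
Removing duplicates leaves 6 unique value(s).

6 values:
Engineering
Finance
HR
Legal
Marketing
Research


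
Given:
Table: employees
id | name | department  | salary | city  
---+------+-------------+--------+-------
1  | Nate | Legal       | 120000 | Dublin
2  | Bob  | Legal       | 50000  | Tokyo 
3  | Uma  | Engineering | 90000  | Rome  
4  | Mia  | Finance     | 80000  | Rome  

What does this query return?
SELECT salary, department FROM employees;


Projecting columns: salary, department

4 rows:
120000, Legal
50000, Legal
90000, Engineering
80000, Finance


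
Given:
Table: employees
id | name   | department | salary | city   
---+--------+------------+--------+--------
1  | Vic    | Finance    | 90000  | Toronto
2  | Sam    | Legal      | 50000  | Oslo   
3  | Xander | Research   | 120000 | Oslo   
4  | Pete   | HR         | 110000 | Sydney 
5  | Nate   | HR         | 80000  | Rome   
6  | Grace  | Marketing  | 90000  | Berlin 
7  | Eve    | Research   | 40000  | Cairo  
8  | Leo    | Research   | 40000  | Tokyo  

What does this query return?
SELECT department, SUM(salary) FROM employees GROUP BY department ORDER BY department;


Summing salary within each department:
  Finance: 90000 = 90000
  HR: 110000 + 80000 = 190000
  Legal: 50000 = 50000
  Marketing: 90000 = 90000
  Research: 120000 + 40000 + 40000 = 200000


5 groups:
Finance, 90000
HR, 190000
Legal, 50000
Marketing, 90000
Research, 200000
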